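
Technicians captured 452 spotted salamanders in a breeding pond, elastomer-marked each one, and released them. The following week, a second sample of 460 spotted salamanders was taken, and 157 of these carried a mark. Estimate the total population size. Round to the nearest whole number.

Lincoln-Petersen assumes M/N = R/C, so N = M·C / R.
N = (452 × 460) / 157 = 207920 / 157 ≈ 1324.3 → 1324

N ≈ 1324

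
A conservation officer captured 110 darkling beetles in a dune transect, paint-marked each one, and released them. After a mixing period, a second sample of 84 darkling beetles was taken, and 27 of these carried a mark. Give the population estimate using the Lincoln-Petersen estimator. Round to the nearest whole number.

N ≈ 342

N = (110 × 84) / 27 = 9240 / 27 ≈ 342.2 → 342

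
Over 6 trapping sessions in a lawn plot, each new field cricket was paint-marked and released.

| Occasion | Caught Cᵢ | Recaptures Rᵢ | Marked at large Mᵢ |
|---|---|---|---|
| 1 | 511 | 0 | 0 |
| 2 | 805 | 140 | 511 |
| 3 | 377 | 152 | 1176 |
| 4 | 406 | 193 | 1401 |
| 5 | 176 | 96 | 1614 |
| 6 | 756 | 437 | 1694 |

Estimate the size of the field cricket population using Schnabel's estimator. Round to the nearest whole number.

Σ MᵢCᵢ = 0·511 + 511·805 + 1176·377 + 1401·406 + 1614·176 + 1694·756 = 0 + 411355 + 443352 + 568806 + 284064 + 1280664 = 2988241
Σ Rᵢ = 0 + 140 + 152 + 193 + 96 + 437 = 1018
N̂ = 2988241 / 1018 ≈ 2935.4 → 2935

N ≈ 2935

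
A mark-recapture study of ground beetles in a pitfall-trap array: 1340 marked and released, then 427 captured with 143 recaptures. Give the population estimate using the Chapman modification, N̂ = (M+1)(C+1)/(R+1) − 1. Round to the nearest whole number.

N̂ = (1340+1)(427+1)/(143+1) − 1 = 1341·428/144 − 1
= 573948/144 − 1 ≈ 3985.8 − 1 ≈ 3984.8 → 3985

N ≈ 3985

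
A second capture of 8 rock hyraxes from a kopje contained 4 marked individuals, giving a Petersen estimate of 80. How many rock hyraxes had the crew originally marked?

From N = M·C/R: M = N·R / C = 80·4 / 8 = 320 / 8 = 40.

M = 40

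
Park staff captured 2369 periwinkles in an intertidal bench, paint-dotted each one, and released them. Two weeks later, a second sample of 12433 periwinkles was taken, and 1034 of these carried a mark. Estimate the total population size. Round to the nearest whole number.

N ≈ 28,485

Lincoln-Petersen assumes M/N = R/C, so N = M·C / R.
N = (2369 × 12433) / 1034 = 29453777 / 1034 ≈ 28485.3 → 28485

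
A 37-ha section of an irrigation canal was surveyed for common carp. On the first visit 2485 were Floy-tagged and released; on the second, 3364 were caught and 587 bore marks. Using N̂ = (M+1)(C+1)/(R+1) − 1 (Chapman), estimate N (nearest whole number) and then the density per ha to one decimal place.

N̂ = 2486·3365/588 − 1 = 8365390/588 − 1 ≈ 14225.9 → 14226
Density = N̂ / area = 14226 / 37 ≈ 384.49 → 384.5 per ha

density ≈ 384.5 common carp per ha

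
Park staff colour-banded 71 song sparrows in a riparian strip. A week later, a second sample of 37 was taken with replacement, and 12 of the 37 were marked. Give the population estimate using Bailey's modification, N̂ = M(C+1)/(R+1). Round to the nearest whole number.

N̂ = 71·(37+1)/(12+1) = 71·38/13 = 2698/13 ≈ 207.5 → 208

N ≈ 208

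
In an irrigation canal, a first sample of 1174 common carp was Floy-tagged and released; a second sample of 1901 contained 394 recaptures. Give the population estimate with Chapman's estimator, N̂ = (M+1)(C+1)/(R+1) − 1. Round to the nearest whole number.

N ≈ 5657

N̂ = (1174+1)(1901+1)/(394+1) − 1 = 1175·1902/395 − 1
= 2234850/395 − 1 ≈ 5657.8 − 1 ≈ 5656.8 → 5657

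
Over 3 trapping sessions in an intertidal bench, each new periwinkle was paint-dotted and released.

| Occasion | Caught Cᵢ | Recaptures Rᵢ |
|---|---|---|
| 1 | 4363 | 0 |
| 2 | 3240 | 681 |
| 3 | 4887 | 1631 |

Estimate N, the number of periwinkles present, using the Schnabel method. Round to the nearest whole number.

Marked at large before each occasion: Mᵢ = Σⱼ<ᵢ (Cⱼ − Rⱼ) → M1=0, M2=4363, M3=6922
Σ MᵢCᵢ = 0·4363 + 4363·3240 + 6922·4887 = 0 + 14136120 + 33827814 = 47963934
Σ Rᵢ = 0 + 681 + 1631 = 2312
N̂ = 47963934 / 2312 ≈ 20745.6 → 20746

N ≈ 20,746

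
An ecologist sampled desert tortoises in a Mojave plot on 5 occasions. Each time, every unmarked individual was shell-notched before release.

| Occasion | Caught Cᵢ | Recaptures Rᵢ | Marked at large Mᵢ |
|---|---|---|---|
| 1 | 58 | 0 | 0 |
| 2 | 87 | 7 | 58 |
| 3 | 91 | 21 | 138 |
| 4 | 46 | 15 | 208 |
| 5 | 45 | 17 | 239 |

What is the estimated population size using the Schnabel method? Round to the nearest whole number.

N ≈ 632

Σ MᵢCᵢ = 0·58 + 58·87 + 138·91 + 208·46 + 239·45 = 0 + 5046 + 12558 + 9568 + 10755 = 37927
Σ Rᵢ = 0 + 7 + 21 + 15 + 17 = 60
N̂ = 37927 / 60 ≈ 632.1 → 632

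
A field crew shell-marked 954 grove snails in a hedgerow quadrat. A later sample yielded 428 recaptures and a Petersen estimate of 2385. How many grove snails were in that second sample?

From N = M·C/R: C = N·R / M = 2385·428 / 954 = 1020780 / 954 = 1070.

C = 1070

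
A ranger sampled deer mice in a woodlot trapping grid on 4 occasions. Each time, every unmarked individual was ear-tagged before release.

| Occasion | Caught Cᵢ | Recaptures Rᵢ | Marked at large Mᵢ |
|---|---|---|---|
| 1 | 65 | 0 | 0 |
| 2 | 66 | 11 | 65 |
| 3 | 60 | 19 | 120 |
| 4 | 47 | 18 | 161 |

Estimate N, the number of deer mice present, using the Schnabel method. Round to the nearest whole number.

Σ MᵢCᵢ = 0·65 + 65·66 + 120·60 + 161·47 = 0 + 4290 + 7200 + 7567 = 19057
Σ Rᵢ = 0 + 11 + 19 + 18 = 48
N̂ = 19057 / 48 ≈ 397.0 → 397

N ≈ 397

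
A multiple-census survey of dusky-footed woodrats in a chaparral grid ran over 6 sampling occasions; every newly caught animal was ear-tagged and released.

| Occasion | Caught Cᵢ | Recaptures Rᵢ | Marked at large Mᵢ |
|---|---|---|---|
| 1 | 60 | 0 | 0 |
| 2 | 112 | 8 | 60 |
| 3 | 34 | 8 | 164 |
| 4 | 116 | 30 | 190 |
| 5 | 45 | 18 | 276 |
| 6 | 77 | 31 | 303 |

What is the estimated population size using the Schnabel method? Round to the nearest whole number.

Σ MᵢCᵢ = 0·60 + 60·112 + 164·34 + 190·116 + 276·45 + 303·77 = 0 + 6720 + 5576 + 22040 + 12420 + 23331 = 70087
Σ Rᵢ = 0 + 8 + 8 + 30 + 18 + 31 = 95
N̂ = 70087 / 95 ≈ 737.8 → 738

N ≈ 738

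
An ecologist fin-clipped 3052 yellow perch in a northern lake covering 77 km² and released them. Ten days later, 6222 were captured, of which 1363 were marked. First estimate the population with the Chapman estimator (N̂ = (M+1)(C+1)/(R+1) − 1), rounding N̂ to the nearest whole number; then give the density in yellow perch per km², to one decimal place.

N̂ = 3053·6223/1364 − 1 = 18998819/1364 − 1 ≈ 13927.8 → 13928
Density = N̂ / area = 13928 / 77 ≈ 180.88 → 180.9 per km²

density ≈ 180.9 yellow perch per km²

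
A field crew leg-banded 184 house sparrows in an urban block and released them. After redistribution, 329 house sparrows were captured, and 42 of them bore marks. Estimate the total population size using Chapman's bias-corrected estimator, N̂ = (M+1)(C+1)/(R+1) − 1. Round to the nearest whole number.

N ≈ 1419

N̂ = (184+1)(329+1)/(42+1) − 1 = 185·330/43 − 1
= 61050/43 − 1 ≈ 1419.8 − 1 ≈ 1418.8 → 1419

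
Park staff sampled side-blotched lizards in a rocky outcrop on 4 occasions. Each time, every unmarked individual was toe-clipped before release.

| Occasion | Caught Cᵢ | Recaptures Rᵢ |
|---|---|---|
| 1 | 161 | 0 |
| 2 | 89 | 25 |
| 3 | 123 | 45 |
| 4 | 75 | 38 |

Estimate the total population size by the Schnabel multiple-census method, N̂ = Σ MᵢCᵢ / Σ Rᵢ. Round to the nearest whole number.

Marked at large before each occasion: Mᵢ = Σⱼ<ᵢ (Cⱼ − Rⱼ) → M1=0, M2=161, M3=225, M4=303
Σ MᵢCᵢ = 0·161 + 161·89 + 225·123 + 303·75 = 0 + 14329 + 27675 + 22725 = 64729
Σ Rᵢ = 0 + 25 + 45 + 38 = 108
N̂ = 64729 / 108 ≈ 599.3 → 599

N ≈ 599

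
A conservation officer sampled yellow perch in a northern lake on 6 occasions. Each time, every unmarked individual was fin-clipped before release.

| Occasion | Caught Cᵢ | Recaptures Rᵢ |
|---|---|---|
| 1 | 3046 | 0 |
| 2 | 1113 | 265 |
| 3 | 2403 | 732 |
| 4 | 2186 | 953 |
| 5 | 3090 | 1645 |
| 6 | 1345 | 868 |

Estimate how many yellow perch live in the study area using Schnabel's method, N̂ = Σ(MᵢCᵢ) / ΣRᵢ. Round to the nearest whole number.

N ≈ 12,773

Marked at large before each occasion: Mᵢ = Σⱼ<ᵢ (Cⱼ − Rⱼ) → M1=0, M2=3046, M3=3894, M4=5565, M5=6798, M6=8243
Σ MᵢCᵢ = 0·3046 + 3046·1113 + 3894·2403 + 5565·2186 + 6798·3090 + 8243·1345 = 0 + 3390198 + 9357282 + 12165090 + 21005820 + 11086835 = 57005225
Σ Rᵢ = 0 + 265 + 732 + 953 + 1645 + 868 = 4463
N̂ = 57005225 / 4463 ≈ 12772.8 → 12773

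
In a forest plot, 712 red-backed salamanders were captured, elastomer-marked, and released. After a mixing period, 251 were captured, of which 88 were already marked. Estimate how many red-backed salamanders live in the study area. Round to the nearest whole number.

N ≈ 2031

If marked individuals mix randomly, R/C ≈ M/N, giving N ≈ M·C/R.
N = (712 × 251) / 88 = 178712 / 88 ≈ 2030.8 → 2031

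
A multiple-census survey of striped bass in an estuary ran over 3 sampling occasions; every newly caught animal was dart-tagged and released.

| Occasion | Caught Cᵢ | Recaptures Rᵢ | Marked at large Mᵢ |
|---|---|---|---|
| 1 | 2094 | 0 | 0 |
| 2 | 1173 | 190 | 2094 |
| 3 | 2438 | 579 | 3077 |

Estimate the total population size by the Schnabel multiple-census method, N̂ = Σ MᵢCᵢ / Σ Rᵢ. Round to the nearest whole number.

N ≈ 12,949

Σ MᵢCᵢ = 0·2094 + 2094·1173 + 3077·2438 = 0 + 2456262 + 7501726 = 9957988
Σ Rᵢ = 0 + 190 + 579 = 769
N̂ = 9957988 / 769 ≈ 12949.3 → 12949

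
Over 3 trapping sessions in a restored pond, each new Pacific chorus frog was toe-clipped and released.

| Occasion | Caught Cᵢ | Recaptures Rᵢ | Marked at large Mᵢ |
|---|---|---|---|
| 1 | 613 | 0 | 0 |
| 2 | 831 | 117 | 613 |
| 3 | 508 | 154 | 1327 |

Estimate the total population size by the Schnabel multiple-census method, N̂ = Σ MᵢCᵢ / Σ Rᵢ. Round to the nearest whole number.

Σ MᵢCᵢ = 0·613 + 613·831 + 1327·508 = 0 + 509403 + 674116 = 1183519
Σ Rᵢ = 0 + 117 + 154 = 271
N̂ = 1183519 / 271 ≈ 4367.2 → 4367

N ≈ 4367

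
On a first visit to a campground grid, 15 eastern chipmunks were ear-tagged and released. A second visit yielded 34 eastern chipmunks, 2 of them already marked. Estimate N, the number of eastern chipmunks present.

N = 255

If marked individuals mix randomly, R/C ≈ M/N, giving N ≈ M·C/R.
N = (15 × 34) / 2 = 510 / 2 = 255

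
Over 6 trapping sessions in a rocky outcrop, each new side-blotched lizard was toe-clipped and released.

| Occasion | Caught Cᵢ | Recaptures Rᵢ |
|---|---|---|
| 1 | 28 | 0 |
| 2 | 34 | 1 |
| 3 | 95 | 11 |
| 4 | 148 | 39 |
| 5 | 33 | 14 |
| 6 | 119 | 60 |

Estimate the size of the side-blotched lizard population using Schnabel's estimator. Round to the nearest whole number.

Marked at large before each occasion: Mᵢ = Σⱼ<ᵢ (Cⱼ − Rⱼ) → M1=0, M2=28, M3=61, M4=145, M5=254, M6=273
Σ MᵢCᵢ = 0·28 + 28·34 + 61·95 + 145·148 + 254·33 + 273·119 = 0 + 952 + 5795 + 21460 + 8382 + 32487 = 69076
Σ Rᵢ = 0 + 1 + 11 + 39 + 14 + 60 = 125
N̂ = 69076 / 125 ≈ 552.6 → 553

N ≈ 553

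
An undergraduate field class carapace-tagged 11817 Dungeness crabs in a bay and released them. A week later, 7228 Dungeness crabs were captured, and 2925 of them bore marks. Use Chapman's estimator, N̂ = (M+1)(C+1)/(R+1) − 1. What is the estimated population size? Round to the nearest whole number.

N ≈ 29,197

N̂ = (11817+1)(7228+1)/(2925+1) − 1 = 11818·7229/2926 − 1
= 85432322/2926 − 1 ≈ 29197.6 − 1 ≈ 29196.6 → 29197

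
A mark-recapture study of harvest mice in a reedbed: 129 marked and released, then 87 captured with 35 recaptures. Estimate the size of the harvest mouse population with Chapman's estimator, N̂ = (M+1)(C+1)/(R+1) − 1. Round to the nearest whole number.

N ≈ 317

N̂ = (129+1)(87+1)/(35+1) − 1 = 130·88/36 − 1
= 11440/36 − 1 ≈ 317.8 − 1 ≈ 316.8 → 317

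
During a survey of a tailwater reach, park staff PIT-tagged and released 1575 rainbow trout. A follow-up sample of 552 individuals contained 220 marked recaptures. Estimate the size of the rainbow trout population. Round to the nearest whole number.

N ≈ 3952

N = (1575 × 552) / 220 = 869400 / 220 ≈ 3951.8 → 3952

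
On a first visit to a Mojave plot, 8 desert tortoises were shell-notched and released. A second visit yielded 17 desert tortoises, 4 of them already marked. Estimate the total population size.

N = 34

N = (8 × 17) / 4 = 136 / 4 = 34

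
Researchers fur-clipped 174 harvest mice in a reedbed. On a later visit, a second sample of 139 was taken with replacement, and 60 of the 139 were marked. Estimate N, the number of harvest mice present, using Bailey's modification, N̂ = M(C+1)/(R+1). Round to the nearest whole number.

N ≈ 399

N̂ = 174·(139+1)/(60+1) = 174·140/61 = 24360/61 ≈ 399.3 → 399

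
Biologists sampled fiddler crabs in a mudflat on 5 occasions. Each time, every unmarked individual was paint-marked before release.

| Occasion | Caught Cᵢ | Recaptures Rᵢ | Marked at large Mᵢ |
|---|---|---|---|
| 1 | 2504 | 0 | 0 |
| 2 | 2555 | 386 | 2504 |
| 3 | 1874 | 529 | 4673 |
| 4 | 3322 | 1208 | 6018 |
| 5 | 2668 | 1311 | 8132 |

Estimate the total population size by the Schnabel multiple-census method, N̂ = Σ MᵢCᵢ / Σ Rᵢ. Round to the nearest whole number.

N ≈ 16,553

Σ MᵢCᵢ = 0·2504 + 2504·2555 + 4673·1874 + 6018·3322 + 8132·2668 = 0 + 6397720 + 8757202 + 19991796 + 21696176 = 56842894
Σ Rᵢ = 0 + 386 + 529 + 1208 + 1311 = 3434
N̂ = 56842894 / 3434 ≈ 16553.0 → 16553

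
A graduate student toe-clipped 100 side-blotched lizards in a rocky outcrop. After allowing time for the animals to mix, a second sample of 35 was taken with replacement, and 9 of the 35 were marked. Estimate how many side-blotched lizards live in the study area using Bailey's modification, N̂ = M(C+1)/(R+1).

N = 360

N̂ = 100·(35+1)/(9+1) = 100·36/10 = 3600/10 = 360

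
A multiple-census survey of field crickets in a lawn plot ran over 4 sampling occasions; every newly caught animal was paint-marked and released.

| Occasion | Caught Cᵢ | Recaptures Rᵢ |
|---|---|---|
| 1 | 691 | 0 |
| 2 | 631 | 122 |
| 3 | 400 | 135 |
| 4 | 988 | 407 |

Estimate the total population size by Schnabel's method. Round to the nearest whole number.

Marked at large before each occasion: Mᵢ = Σⱼ<ᵢ (Cⱼ − Rⱼ) → M1=0, M2=691, M3=1200, M4=1465
Σ MᵢCᵢ = 0·691 + 691·631 + 1200·400 + 1465·988 = 0 + 436021 + 480000 + 1447420 = 2363441
Σ Rᵢ = 0 + 122 + 135 + 407 = 664
N̂ = 2363441 / 664 ≈ 3559.4 → 3559

N ≈ 3559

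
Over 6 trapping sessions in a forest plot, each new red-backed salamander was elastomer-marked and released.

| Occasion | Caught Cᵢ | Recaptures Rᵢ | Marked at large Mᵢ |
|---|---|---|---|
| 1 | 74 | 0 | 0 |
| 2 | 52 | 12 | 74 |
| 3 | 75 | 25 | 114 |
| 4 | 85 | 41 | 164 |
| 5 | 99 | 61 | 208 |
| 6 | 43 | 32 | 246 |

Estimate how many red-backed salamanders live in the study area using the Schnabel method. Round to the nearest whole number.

Σ MᵢCᵢ = 0·74 + 74·52 + 114·75 + 164·85 + 208·99 + 246·43 = 0 + 3848 + 8550 + 13940 + 20592 + 10578 = 57508
Σ Rᵢ = 0 + 12 + 25 + 41 + 61 + 32 = 171
N̂ = 57508 / 171 ≈ 336.3 → 336

N ≈ 336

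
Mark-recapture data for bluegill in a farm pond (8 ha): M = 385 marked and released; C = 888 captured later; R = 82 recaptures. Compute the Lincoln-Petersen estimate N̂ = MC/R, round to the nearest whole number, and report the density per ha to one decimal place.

N̂ = 385·888/82 = 341880/82 ≈ 4169.3 → 4169
Density = N̂ / area = 4169 / 8 ≈ 521.12 → 521.1 per ha

density ≈ 521.1 bluegill per ha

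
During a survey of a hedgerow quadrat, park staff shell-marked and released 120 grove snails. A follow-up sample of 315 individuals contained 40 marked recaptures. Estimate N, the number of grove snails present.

If marked individuals mix randomly, R/C ≈ M/N, giving N ≈ M·C/R.
N = (120 × 315) / 40 = 37800 / 40 = 945

N = 945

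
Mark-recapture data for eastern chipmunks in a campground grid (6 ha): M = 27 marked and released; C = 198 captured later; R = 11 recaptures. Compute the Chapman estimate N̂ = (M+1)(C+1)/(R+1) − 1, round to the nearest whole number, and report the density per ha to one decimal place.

density ≈ 77.2 eastern chipmunks per ha

N̂ = 28·199/12 − 1 = 5572/12 − 1 ≈ 463.3 → 463
Density = N̂ / area = 463 / 6 ≈ 77.17 → 77.2 per ha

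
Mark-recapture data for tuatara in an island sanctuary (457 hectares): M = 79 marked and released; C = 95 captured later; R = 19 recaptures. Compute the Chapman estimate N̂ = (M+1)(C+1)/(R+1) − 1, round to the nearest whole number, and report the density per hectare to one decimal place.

N̂ = 80·96/20 − 1 = 7680/20 − 1 = 383
Density = N̂ / area = 383 / 457 ≈ 0.84 → 0.8 per hectare

density ≈ 0.8 tuatara per hectare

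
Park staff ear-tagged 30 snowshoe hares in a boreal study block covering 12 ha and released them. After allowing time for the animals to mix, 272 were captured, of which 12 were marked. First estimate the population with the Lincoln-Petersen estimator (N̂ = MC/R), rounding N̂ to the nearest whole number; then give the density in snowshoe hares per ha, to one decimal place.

density ≈ 56.7 snowshoe hares per ha

N̂ = 30·272/12 = 8160/12 = 680
Density = N̂ / area = 680 / 12 ≈ 56.67 → 56.7 per ha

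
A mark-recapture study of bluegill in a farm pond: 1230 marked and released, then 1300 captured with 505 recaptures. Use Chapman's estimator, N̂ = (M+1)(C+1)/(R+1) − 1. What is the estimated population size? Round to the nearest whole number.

N̂ = (1230+1)(1300+1)/(505+1) − 1 = 1231·1301/506 − 1
= 1601531/506 − 1 ≈ 3165.1 − 1 ≈ 3164.1 → 3164

N ≈ 3164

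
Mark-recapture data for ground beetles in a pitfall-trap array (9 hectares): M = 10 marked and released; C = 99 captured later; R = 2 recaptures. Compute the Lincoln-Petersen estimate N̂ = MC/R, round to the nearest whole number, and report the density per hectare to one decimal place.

density ≈ 55.0 ground beetles per hectare

N̂ = 10·99/2 = 990/2 = 495
Density = N̂ / area = 495 / 9 = 55.0 per hectare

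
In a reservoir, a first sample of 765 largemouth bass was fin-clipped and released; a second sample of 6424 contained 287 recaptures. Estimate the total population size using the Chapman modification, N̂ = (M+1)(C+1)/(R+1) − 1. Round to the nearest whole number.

N ≈ 17,088

N̂ = (765+1)(6424+1)/(287+1) − 1 = 766·6425/288 − 1
= 4921550/288 − 1 ≈ 17088.7 − 1 ≈ 17087.7 → 17088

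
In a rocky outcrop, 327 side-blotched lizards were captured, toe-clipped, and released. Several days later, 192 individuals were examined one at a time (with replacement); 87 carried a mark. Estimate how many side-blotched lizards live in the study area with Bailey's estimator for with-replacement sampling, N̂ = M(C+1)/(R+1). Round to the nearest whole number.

N ≈ 717

N̂ = 327·(192+1)/(87+1) = 327·193/88 = 63111/88 ≈ 717.2 → 717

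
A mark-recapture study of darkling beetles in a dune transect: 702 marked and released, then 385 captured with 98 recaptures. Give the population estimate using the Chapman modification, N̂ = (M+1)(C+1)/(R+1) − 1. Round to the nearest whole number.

N̂ = (702+1)(385+1)/(98+1) − 1 = 703·386/99 − 1
= 271358/99 − 1 ≈ 2741.0 − 1 ≈ 2740.0 → 2740

N ≈ 2740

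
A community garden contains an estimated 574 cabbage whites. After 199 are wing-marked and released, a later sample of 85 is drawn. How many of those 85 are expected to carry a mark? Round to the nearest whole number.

expected recaptures ≈ 29

Expected recaptures E[R] = M·C / N.
E[R] = 199 × 85 / 574 = 16915 / 574 ≈ 29.47 → 29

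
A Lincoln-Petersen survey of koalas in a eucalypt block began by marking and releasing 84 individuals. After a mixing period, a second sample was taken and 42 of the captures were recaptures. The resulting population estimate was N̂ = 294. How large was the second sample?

C = 147

From N = M·C/R: C = N·R / M = 294·42 / 84 = 12348 / 84 = 147.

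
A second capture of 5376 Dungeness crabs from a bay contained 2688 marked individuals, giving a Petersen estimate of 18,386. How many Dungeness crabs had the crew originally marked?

From N = M·C/R: M = N·R / C = 18386·2688 / 5376 = 49421568 / 5376 = 9193.

M = 9193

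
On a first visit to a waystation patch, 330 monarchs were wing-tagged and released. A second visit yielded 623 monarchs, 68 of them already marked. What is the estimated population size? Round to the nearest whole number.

N = (330 × 623) / 68 = 205590 / 68 ≈ 3023.4 → 3023

N ≈ 3023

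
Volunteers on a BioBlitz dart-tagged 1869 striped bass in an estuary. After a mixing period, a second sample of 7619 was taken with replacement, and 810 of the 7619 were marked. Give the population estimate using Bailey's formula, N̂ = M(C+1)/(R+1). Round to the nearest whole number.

N̂ = 1869·(7619+1)/(810+1) = 1869·7620/811 = 14241780/811 ≈ 17560.8 → 17561

N ≈ 17,561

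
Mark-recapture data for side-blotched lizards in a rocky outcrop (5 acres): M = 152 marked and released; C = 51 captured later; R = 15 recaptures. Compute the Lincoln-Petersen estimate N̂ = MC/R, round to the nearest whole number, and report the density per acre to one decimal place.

density ≈ 103.4 side-blotched lizards per acre

N̂ = 152·51/15 = 7752/15 ≈ 516.8 → 517
Density = N̂ / area = 517 / 5 ≈ 103.40 → 103.4 per acre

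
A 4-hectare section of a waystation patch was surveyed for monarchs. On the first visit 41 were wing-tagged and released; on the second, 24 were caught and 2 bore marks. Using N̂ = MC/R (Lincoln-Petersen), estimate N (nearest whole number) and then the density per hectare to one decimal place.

N̂ = 41·24/2 = 984/2 = 492
Density = N̂ / area = 492 / 4 = 123.0 per hectare

density ≈ 123.0 monarchs per hectare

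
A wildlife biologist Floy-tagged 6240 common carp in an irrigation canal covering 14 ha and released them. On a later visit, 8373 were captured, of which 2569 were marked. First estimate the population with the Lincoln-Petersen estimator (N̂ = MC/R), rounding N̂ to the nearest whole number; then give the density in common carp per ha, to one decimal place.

density ≈ 1452.7 common carp per ha

N̂ = 6240·8373/2569 = 52247520/2569 ≈ 20337.7 → 20338
Density = N̂ / area = 20338 / 14 ≈ 1452.71 → 1452.7 per ha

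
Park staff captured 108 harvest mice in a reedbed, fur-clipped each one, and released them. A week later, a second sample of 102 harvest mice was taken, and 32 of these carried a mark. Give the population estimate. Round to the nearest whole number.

Lincoln-Petersen assumes M/N = R/C, so N = M·C / R.
N = (108 × 102) / 32 = 11016 / 32 ≈ 344.2 → 344

N ≈ 344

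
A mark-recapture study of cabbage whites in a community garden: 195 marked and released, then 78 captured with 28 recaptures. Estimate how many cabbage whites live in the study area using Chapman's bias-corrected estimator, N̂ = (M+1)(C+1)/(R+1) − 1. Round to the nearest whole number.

N ≈ 533

N̂ = (195+1)(78+1)/(28+1) − 1 = 196·79/29 − 1
= 15484/29 − 1 ≈ 533.9 − 1 ≈ 532.9 → 533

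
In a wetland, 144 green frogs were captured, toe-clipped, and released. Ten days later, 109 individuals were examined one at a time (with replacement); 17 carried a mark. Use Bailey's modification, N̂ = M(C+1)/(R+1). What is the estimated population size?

N̂ = 144·(109+1)/(17+1) = 144·110/18 = 15840/18 = 880

N = 880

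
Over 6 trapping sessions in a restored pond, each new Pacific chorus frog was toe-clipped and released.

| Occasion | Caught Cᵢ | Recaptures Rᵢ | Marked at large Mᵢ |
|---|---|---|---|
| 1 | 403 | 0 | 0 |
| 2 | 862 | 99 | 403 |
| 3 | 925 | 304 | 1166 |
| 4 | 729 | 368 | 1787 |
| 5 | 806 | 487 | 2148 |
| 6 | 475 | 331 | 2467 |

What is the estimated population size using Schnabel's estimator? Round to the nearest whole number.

N ≈ 3544

Σ MᵢCᵢ = 0·403 + 403·862 + 1166·925 + 1787·729 + 2148·806 + 2467·475 = 0 + 347386 + 1078550 + 1302723 + 1731288 + 1171825 = 5631772
Σ Rᵢ = 0 + 99 + 304 + 368 + 487 + 331 = 1589
N̂ = 5631772 / 1589 ≈ 3544.2 → 3544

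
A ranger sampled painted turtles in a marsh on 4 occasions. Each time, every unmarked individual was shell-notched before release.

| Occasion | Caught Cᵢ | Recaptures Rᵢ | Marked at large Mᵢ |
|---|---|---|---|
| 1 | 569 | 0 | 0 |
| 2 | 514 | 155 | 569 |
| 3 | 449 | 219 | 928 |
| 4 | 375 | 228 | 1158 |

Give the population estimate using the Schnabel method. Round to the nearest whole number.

N ≈ 1899

Σ MᵢCᵢ = 0·569 + 569·514 + 928·449 + 1158·375 = 0 + 292466 + 416672 + 434250 = 1143388
Σ Rᵢ = 0 + 155 + 219 + 228 = 602
N̂ = 1143388 / 602 ≈ 1899.3 → 1899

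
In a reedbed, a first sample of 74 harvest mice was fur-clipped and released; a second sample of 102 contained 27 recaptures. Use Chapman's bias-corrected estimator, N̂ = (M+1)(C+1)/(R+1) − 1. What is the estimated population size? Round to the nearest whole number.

N ≈ 275

N̂ = (74+1)(102+1)/(27+1) − 1 = 75·103/28 − 1
= 7725/28 − 1 ≈ 275.9 − 1 ≈ 274.9 → 275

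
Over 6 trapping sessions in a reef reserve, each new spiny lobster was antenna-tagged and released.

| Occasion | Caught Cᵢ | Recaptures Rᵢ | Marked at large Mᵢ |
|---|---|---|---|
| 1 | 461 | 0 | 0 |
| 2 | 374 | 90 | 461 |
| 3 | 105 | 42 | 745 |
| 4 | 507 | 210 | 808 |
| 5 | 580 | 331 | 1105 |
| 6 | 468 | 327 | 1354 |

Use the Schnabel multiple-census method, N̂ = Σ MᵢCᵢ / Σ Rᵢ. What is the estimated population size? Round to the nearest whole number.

Σ MᵢCᵢ = 0·461 + 461·374 + 745·105 + 808·507 + 1105·580 + 1354·468 = 0 + 172414 + 78225 + 409656 + 640900 + 633672 = 1934867
Σ Rᵢ = 0 + 90 + 42 + 210 + 331 + 327 = 1000
N̂ = 1934867 / 1000 ≈ 1934.9 → 1935

N ≈ 1935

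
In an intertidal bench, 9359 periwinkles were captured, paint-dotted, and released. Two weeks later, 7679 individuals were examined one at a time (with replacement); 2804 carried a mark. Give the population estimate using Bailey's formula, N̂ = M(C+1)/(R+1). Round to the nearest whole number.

N ≈ 25,625

N̂ = 9359·(7679+1)/(2804+1) = 9359·7680/2805 = 71877120/2805 ≈ 25624.6 → 25625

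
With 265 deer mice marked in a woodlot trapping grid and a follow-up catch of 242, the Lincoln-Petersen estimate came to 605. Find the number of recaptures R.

R = 106

From N = M·C/R: R = M·C / N = 265·242 / 605 = 64130 / 605 = 106.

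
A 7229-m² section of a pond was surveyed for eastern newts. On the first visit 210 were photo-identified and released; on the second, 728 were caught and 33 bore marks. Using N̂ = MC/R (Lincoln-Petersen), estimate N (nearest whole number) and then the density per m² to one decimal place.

density ≈ 0.6 eastern newts per m²

N̂ = 210·728/33 = 152880/33 ≈ 4632.7 → 4633
Density = N̂ / area = 4633 / 7229 ≈ 0.64 → 0.6 per m²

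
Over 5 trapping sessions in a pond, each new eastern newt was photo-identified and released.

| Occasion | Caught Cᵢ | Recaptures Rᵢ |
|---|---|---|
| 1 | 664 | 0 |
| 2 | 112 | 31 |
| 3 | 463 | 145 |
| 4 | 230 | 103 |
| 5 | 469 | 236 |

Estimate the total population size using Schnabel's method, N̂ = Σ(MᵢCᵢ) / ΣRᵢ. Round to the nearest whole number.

N ≈ 2373

Marked at large before each occasion: Mᵢ = Σⱼ<ᵢ (Cⱼ − Rⱼ) → M1=0, M2=664, M3=745, M4=1063, M5=1190
Σ MᵢCᵢ = 0·664 + 664·112 + 745·463 + 1063·230 + 1190·469 = 0 + 74368 + 344935 + 244490 + 558110 = 1221903
Σ Rᵢ = 0 + 31 + 145 + 103 + 236 = 515
N̂ = 1221903 / 515 ≈ 2372.6 → 2373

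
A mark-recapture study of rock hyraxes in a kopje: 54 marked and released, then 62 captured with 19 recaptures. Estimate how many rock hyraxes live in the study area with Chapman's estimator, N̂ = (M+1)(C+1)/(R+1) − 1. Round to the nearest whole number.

N̂ = (54+1)(62+1)/(19+1) − 1 = 55·63/20 − 1
= 3465/20 − 1 ≈ 173.2 − 1 ≈ 172.2 → 172

N ≈ 172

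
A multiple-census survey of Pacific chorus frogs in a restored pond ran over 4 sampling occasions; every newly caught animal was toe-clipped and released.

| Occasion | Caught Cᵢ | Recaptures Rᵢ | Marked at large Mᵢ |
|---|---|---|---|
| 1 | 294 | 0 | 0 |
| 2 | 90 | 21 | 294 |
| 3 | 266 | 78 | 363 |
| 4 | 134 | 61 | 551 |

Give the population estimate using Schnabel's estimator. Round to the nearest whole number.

N ≈ 1230

Σ MᵢCᵢ = 0·294 + 294·90 + 363·266 + 551·134 = 0 + 26460 + 96558 + 73834 = 196852
Σ Rᵢ = 0 + 21 + 78 + 61 = 160
N̂ = 196852 / 160 ≈ 1230.3 → 1230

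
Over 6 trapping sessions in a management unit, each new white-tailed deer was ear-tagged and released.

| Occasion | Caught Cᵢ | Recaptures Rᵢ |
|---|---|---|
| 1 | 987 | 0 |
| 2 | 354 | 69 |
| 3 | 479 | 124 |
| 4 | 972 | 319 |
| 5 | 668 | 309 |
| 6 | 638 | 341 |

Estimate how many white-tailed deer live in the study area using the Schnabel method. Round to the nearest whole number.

N ≈ 4946

Marked at large before each occasion: Mᵢ = Σⱼ<ᵢ (Cⱼ − Rⱼ) → M1=0, M2=987, M3=1272, M4=1627, M5=2280, M6=2639
Σ MᵢCᵢ = 0·987 + 987·354 + 1272·479 + 1627·972 + 2280·668 + 2639·638 = 0 + 349398 + 609288 + 1581444 + 1523040 + 1683682 = 5746852
Σ Rᵢ = 0 + 69 + 124 + 319 + 309 + 341 = 1162
N̂ = 5746852 / 1162 ≈ 4945.7 → 4946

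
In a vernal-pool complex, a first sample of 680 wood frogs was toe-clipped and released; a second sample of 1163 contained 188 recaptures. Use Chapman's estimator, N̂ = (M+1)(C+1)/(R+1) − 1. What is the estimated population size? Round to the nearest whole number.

N̂ = (680+1)(1163+1)/(188+1) − 1 = 681·1164/189 − 1
= 792684/189 − 1 ≈ 4194.1 − 1 ≈ 4193.1 → 4193

N ≈ 4193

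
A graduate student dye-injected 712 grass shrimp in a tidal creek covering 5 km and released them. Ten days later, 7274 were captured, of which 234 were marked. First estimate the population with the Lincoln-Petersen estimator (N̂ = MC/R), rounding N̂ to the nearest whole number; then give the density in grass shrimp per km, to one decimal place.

density ≈ 4426.6 grass shrimp per km

N̂ = 712·7274/234 = 5179088/234 ≈ 22132.9 → 22133
Density = N̂ / area = 22133 / 5 ≈ 4426.60 → 4426.6 per km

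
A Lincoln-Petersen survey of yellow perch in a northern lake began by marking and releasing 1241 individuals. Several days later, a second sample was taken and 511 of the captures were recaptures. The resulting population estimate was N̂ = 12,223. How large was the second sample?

From N = M·C/R: C = N·R / M = 12223·511 / 1241 = 6245953 / 1241 = 5033.

C = 5033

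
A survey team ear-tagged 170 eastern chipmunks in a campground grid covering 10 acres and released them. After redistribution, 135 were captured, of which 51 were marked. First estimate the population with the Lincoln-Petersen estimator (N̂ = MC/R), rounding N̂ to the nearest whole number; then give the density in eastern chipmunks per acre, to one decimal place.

density ≈ 45.0 eastern chipmunks per acre

N̂ = 170·135/51 = 22950/51 = 450
Density = N̂ / area = 450 / 10 = 45.0 per acre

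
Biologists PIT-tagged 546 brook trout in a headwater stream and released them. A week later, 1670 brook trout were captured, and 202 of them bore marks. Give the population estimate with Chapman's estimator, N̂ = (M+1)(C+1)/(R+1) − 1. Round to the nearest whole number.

N̂ = (546+1)(1670+1)/(202+1) − 1 = 547·1671/203 − 1
= 914037/203 − 1 ≈ 4502.6 − 1 ≈ 4501.6 → 4502

N ≈ 4502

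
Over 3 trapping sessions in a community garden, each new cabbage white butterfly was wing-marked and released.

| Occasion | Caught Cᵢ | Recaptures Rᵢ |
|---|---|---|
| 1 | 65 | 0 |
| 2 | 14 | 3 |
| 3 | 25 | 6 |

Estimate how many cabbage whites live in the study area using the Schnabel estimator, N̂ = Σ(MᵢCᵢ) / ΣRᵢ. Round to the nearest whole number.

Marked at large before each occasion: Mᵢ = Σⱼ<ᵢ (Cⱼ − Rⱼ) → M1=0, M2=65, M3=76
Σ MᵢCᵢ = 0·65 + 65·14 + 76·25 = 0 + 910 + 1900 = 2810
Σ Rᵢ = 0 + 3 + 6 = 9
N̂ = 2810 / 9 ≈ 312.2 → 312

N ≈ 312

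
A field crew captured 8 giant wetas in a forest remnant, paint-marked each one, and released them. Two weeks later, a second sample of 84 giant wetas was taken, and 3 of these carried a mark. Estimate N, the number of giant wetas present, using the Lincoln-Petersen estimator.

N = 224

N = (8 × 84) / 3 = 672 / 3 = 224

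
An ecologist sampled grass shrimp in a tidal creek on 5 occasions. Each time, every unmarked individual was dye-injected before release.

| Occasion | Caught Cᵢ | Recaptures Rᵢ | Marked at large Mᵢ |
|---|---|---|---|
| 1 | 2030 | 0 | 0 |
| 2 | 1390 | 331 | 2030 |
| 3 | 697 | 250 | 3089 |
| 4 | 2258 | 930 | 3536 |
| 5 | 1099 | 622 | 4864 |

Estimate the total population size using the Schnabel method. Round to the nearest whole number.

Σ MᵢCᵢ = 0·2030 + 2030·1390 + 3089·697 + 3536·2258 + 4864·1099 = 0 + 2821700 + 2153033 + 7984288 + 5345536 = 18304557
Σ Rᵢ = 0 + 331 + 250 + 930 + 622 = 2133
N̂ = 18304557 / 2133 ≈ 8581.6 → 8582

N ≈ 8582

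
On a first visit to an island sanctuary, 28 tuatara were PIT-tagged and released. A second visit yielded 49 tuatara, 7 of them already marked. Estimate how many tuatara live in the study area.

N = 196

The marked fraction in the recapture sample should equal the marked fraction in the population: 7/49 = 28/N.
N = (28 × 49) / 7 = 1372 / 7 = 196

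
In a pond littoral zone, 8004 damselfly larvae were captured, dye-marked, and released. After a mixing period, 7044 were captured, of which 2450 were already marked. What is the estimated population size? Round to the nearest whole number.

N ≈ 23,012

N = (8004 × 7044) / 2450 = 56380176 / 2450 ≈ 23012.3 → 23012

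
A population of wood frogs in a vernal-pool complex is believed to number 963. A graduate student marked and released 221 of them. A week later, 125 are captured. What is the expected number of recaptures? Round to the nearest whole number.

The marked fraction of the population is 221/963, so in a sample of 125 expect C·(M/N) marked.
E[R] = 221 × 125 / 963 = 27625 / 963 ≈ 28.7 → 29

expected recaptures ≈ 29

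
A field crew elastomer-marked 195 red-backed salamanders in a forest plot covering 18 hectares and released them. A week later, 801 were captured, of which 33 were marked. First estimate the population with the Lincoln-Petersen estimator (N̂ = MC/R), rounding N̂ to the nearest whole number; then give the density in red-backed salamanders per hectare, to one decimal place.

density ≈ 262.9 red-backed salamanders per hectare

N̂ = 195·801/33 = 156195/33 ≈ 4733.2 → 4733
Density = N̂ / area = 4733 / 18 ≈ 262.94 → 262.9 per hectare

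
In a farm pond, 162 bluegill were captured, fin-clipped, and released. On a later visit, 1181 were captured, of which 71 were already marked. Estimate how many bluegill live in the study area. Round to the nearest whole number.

N = (162 × 1181) / 71 = 191322 / 71 ≈ 2694.7 → 2695

N ≈ 2695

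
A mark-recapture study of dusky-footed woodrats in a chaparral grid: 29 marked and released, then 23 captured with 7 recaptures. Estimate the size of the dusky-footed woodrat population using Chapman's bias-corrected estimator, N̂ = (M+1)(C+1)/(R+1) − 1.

N = 89

N̂ = (29+1)(23+1)/(7+1) − 1 = 30·24/8 − 1
= 720/8 − 1 = 90 − 1 = 89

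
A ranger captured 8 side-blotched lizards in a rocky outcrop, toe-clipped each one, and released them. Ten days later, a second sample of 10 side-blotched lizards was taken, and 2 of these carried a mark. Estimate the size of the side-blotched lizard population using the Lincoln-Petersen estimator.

N = 40

If marked individuals mix randomly, R/C ≈ M/N, giving N ≈ M·C/R.
N = (8 × 10) / 2 = 80 / 2 = 40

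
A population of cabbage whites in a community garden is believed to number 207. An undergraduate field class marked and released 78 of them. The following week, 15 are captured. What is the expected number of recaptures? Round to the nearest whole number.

Expected recaptures E[R] = M·C / N.
E[R] = 78 × 15 / 207 = 1170 / 207 ≈ 5.7 → 6

expected recaptures ≈ 6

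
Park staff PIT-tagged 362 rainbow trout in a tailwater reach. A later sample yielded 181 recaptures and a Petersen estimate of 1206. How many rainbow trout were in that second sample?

C = 603

From N = M·C/R: C = N·R / M = 1206·181 / 362 = 218286 / 362 = 603.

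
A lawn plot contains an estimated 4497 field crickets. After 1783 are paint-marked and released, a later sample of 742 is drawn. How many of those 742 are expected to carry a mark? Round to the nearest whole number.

Expected recaptures E[R] = M·C / N.
E[R] = 1783 × 742 / 4497 = 1322986 / 4497 ≈ 294.2 → 294

expected recaptures ≈ 294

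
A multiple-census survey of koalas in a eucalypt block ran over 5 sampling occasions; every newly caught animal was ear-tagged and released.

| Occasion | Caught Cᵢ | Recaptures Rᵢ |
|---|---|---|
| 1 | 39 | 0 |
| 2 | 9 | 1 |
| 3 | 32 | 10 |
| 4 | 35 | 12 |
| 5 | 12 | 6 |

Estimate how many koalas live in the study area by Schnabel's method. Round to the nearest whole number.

N ≈ 185

Marked at large before each occasion: Mᵢ = Σⱼ<ᵢ (Cⱼ − Rⱼ) → M1=0, M2=39, M3=47, M4=69, M5=92
Σ MᵢCᵢ = 0·39 + 39·9 + 47·32 + 69·35 + 92·12 = 0 + 351 + 1504 + 2415 + 1104 = 5374
Σ Rᵢ = 0 + 1 + 10 + 12 + 6 = 29
N̂ = 5374 / 29 ≈ 185.3 → 185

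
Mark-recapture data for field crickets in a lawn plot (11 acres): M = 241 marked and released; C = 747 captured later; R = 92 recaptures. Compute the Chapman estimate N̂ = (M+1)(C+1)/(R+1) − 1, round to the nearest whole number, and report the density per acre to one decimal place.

N̂ = 242·748/93 − 1 = 181016/93 − 1 ≈ 1945.4 → 1945
Density = N̂ / area = 1945 / 11 ≈ 176.82 → 176.8 per acre

density ≈ 176.8 field crickets per acre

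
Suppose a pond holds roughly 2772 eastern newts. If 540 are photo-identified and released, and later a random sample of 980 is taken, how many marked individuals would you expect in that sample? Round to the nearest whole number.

expected recaptures ≈ 191

The marked fraction of the population is 540/2772, so in a sample of 980 expect C·(M/N) marked.
E[R] = 540 × 980 / 2772 = 529200 / 2772 ≈ 190.9 → 191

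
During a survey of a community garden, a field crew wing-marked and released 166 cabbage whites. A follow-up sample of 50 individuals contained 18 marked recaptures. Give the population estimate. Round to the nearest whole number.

N ≈ 461

The marked fraction in the recapture sample should equal the marked fraction in the population: 18/50 = 166/N.
N = (166 × 50) / 18 = 8300 / 18 ≈ 461.1 → 461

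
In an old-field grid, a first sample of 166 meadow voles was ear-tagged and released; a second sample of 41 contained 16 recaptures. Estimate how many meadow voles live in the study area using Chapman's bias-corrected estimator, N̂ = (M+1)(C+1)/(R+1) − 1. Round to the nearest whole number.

N̂ = (166+1)(41+1)/(16+1) − 1 = 167·42/17 − 1
= 7014/17 − 1 ≈ 412.6 − 1 ≈ 411.6 → 412

N ≈ 412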